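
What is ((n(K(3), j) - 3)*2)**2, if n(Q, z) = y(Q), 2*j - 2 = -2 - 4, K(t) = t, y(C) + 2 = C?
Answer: 16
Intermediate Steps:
y(C) = -2 + C
j = -2 (j = 1 + (-2 - 4)/2 = 1 + (1/2)*(-6) = 1 - 3 = -2)
n(Q, z) = -2 + Q
((n(K(3), j) - 3)*2)**2 = (((-2 + 3) - 3)*2)**2 = ((1 - 3)*2)**2 = (-2*2)**2 = (-4)**2 = 16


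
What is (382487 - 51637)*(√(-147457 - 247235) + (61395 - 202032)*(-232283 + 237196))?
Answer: -228600668873850 + 661700*I*√98673 ≈ -2.286e+14 + 2.0785e+8*I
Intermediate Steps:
(382487 - 51637)*(√(-147457 - 247235) + (61395 - 202032)*(-232283 + 237196)) = 330850*(√(-394692) - 140637*4913) = 330850*(2*I*√98673 - 690949581) = 330850*(-690949581 + 2*I*√98673) = -228600668873850 + 661700*I*√98673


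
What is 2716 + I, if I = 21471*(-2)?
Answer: -40226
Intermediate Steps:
I = -42942
2716 + I = 2716 - 42942 = -40226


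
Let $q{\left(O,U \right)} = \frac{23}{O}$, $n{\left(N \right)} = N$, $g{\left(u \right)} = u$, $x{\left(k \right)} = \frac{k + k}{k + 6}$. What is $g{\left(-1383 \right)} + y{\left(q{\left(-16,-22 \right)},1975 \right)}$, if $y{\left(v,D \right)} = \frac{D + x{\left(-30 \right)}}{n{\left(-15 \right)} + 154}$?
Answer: $- \frac{380519}{278} \approx -1368.8$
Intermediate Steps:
$x{\left(k \right)} = \frac{2 k}{6 + k}$
$y{\left(v,D \right)} = \frac{5}{278} + \frac{D}{139}$ ($y{\left(v,D \right)} = \frac{D + 2 \left(-30\right) \frac{1}{6 - 30}}{-15 + 154} = \frac{D + 2 \left(-30\right) \frac{1}{-24}}{139} = \left(D + 2 \left(-30\right) \left(- \frac{1}{24}\right)\right) \frac{1}{139} = \left(D + \frac{5}{2}\right) \frac{1}{139} = \left(\frac{5}{2} + D\right) \frac{1}{139} = \frac{5}{278} + \frac{D}{139}$)
$g{\left(-1383 \right)} + y{\left(q{\left(-16,-22 \right)},1975 \right)} = -1383 + \left(\frac{5}{278} + \frac{1}{139} \cdot 1975\right) = -1383 + \left(\frac{5}{278} + \frac{1975}{139}\right) = -1383 + \frac{3955}{278} = - \frac{380519}{278}$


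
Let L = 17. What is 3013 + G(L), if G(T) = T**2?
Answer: 3302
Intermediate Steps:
3013 + G(L) = 3013 + 17**2 = 3013 + 289 = 3302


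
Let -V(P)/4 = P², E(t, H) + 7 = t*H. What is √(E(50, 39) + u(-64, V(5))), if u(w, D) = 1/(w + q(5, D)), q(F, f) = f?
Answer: √13064691/82 ≈ 44.079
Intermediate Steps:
E(t, H) = -7 + H*t (E(t, H) = -7 + t*H = -7 + H*t)
V(P) = -4*P²
u(w, D) = 1/(D + w) (u(w, D) = 1/(w + D) = 1/(D + w))
√(E(50, 39) + u(-64, V(5))) = √((-7 + 39*50) + 1/(-4*5² - 64)) = √((-7 + 1950) + 1/(-4*25 - 64)) = √(1943 + 1/(-100 - 64)) = √(1943 + 1/(-164)) = √(1943 - 1/164) = √(318651/164) = √13064691/82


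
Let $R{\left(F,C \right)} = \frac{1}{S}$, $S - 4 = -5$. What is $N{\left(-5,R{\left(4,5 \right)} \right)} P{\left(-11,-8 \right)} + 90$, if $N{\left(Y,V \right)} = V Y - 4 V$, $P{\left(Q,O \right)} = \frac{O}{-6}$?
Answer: $102$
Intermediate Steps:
$S = -1$ ($S = 4 - 5 = -1$)
$P{\left(Q,O \right)} = - \frac{O}{6}$ ($P{\left(Q,O \right)} = O \left(- \frac{1}{6}\right) = - \frac{O}{6}$)
$R{\left(F,C \right)} = -1$ ($R{\left(F,C \right)} = \frac{1}{-1} = -1$)
$N{\left(Y,V \right)} = - 4 V + V Y$
$N{\left(-5,R{\left(4,5 \right)} \right)} P{\left(-11,-8 \right)} + 90 = - (-4 - 5) \left(\left(- \frac{1}{6}\right) \left(-8\right)\right) + 90 = \left(-1\right) \left(-9\right) \frac{4}{3} + 90 = 9 \cdot \frac{4}{3} + 90 = 12 + 90 = 102$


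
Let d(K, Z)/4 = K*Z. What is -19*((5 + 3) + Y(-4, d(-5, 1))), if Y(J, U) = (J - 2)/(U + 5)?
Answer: -798/5 ≈ -159.60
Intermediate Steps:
d(K, Z) = 4*K*Z (d(K, Z) = 4*(K*Z) = 4*K*Z)
Y(J, U) = (-2 + J)/(5 + U)
-19*((5 + 3) + Y(-4, d(-5, 1))) = -19*((5 + 3) + (-2 - 4)/(5 + 4*(-5)*1)) = -19*(8 - 6/(5 - 20)) = -19*(8 - 6/(-15)) = -19*(8 - 1/15*(-6)) = -19*(8 + 2/5) = -19*42/5 = -798/5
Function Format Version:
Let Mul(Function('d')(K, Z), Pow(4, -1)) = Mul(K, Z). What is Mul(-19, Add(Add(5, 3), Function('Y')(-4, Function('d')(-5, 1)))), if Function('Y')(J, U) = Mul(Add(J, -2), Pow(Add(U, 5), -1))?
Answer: Rational(-798, 5) ≈ -159.60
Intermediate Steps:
Function('d')(K, Z) = Mul(4, K, Z) (Function('d')(K, Z) = Mul(4, Mul(K, Z)) = Mul(4, K, Z))
Function('Y')(J, U) = Mul(Pow(Add(5, U), -1), Add(-2, J)) (Function('Y')(J, U) = Mul(Add(-2, J), Pow(Add(5, U), -1)) = Mul(Pow(Add(5, U), -1), Add(-2, J)))
Mul(-19, Add(Add(5, 3), Function('Y')(-4, Function('d')(-5, 1)))) = Mul(-19, Add(Add(5, 3), Mul(Pow(Add(5, Mul(4, -5, 1)), -1), Add(-2, -4)))) = Mul(-19, Add(8, Mul(Pow(Add(5, -20), -1), -6))) = Mul(-19, Add(8, Mul(Pow(-15, -1), -6))) = Mul(-19, Add(8, Mul(Rational(-1, 15), -6))) = Mul(-19, Add(8, Rational(2, 5))) = Mul(-19, Rational(42, 5)) = Rational(-798, 5)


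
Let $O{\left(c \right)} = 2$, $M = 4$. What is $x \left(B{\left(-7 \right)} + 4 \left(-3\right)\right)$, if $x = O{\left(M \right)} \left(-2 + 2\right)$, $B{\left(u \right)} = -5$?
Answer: $0$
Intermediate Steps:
$x = 0$ ($x = 2 \left(-2 + 2\right) = 2 \cdot 0 = 0$)
$x \left(B{\left(-7 \right)} + 4 \left(-3\right)\right) = 0 \left(-5 + 4 \left(-3\right)\right) = 0 \left(-5 - 12\right) = 0 \left(-17\right) = 0$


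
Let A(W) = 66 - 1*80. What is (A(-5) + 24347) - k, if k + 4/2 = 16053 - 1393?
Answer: 9675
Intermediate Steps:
A(W) = -14 (A(W) = 66 - 80 = -14)
k = 14658 (k = -2 + (16053 - 1393) = -2 + 14660 = 14658)
(A(-5) + 24347) - k = (-14 + 24347) - 1*14658 = 24333 - 14658 = 9675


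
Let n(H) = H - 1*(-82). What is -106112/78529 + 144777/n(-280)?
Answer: -345157673/471174 ≈ -732.55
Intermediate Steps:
n(H) = 82 + H (n(H) = H + 82 = 82 + H)
-106112/78529 + 144777/n(-280) = -106112/78529 + 144777/(82 - 280) = -106112*1/78529 + 144777/(-198) = -106112/78529 + 144777*(-1/198) = -106112/78529 - 48259/66 = -345157673/471174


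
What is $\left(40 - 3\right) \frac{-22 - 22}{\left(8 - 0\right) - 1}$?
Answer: $- \frac{1628}{7} \approx -232.57$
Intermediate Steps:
$\left(40 - 3\right) \frac{-22 - 22}{\left(8 - 0\right) - 1} = 37 \left(- \frac{44}{\left(8 + 0\right) - 1}\right) = 37 \left(- \frac{44}{8 - 1}\right) = 37 \left(- \frac{44}{7}\right) = - \frac{1628}{7}$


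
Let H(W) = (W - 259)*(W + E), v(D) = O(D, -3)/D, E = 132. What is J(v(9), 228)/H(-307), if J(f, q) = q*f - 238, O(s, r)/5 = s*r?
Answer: -1829/49525 ≈ -0.036931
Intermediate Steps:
O(s, r) = 5*r*s (O(s, r) = 5*(s*r) = 5*(r*s) = 5*r*s)
v(D) = -15 (v(D) = (5*(-3)*D)/D = (-15*D)/D = -15)
J(f, q) = -238 + f*q (J(f, q) = f*q - 238 = -238 + f*q)
H(W) = (-259 + W)*(132 + W) (H(W) = (W - 259)*(W + 132) = (-259 + W)*(132 + W))
J(v(9), 228)/H(-307) = (-238 - 15*228)/(-34188 + (-307)**2 - 127*(-307)) = (-238 - 3420)/(-34188 + 94249 + 38989) = -3658/99050 = -3658*1/99050 = -1829/49525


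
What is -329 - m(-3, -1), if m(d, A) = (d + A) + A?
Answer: -324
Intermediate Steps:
m(d, A) = d + 2*A (m(d, A) = (A + d) + A = d + 2*A)
-329 - m(-3, -1) = -329 - (-3 + 2*(-1)) = -329 - (-3 - 2) = -329 - 1*(-5) = -329 + 5 = -324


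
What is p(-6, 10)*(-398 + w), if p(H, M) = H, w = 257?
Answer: 846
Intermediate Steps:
p(-6, 10)*(-398 + w) = -6*(-398 + 257) = -6*(-141) = 846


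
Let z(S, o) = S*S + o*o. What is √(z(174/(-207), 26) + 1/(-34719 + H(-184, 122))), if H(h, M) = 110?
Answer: √3859016721232351/2388021 ≈ 26.014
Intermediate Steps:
z(S, o) = S² + o²
√(z(174/(-207), 26) + 1/(-34719 + H(-184, 122))) = √(((174/(-207))² + 26²) + 1/(-34719 + 110)) = √(((174*(-1/207))² + 676) + 1/(-34609)) = √(((-58/69)² + 676) - 1/34609) = √((3364/4761 + 676) - 1/34609) = √(3221800/4761 - 1/34609) = √(111503271439/164773449) = √3859016721232351/2388021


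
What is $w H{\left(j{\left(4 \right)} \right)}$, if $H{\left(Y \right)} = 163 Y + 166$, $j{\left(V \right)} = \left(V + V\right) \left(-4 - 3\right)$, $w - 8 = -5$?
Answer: $-26886$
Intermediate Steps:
$w = 3$ ($w = 8 - 5 = 3$)
$j{\left(V \right)} = - 14 V$ ($j{\left(V \right)} = 2 V \left(-7\right) = - 14 V$)
$H{\left(Y \right)} = 166 + 163 Y$
$w H{\left(j{\left(4 \right)} \right)} = 3 \left(166 + 163 \left(\left(-14\right) 4\right)\right) = 3 \left(166 + 163 \left(-56\right)\right) = 3 \left(166 - 9128\right) = 3 \left(-8962\right) = -26886$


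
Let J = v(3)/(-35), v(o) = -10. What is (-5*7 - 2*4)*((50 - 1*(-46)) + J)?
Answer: -28982/7 ≈ -4140.3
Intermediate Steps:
J = 2/7 (J = -10/(-35) = -10*(-1/35) = 2/7 ≈ 0.28571)
(-5*7 - 2*4)*((50 - 1*(-46)) + J) = (-5*7 - 2*4)*((50 - 1*(-46)) + 2/7) = (-35 - 8)*((50 + 46) + 2/7) = -43*(96 + 2/7) = -43*674/7 = -28982/7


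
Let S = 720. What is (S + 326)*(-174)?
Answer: -182004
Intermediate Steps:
(S + 326)*(-174) = (720 + 326)*(-174) = 1046*(-174) = -182004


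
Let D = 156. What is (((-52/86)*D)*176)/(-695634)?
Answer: 118976/4985377 ≈ 0.023865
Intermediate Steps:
(((-52/86)*D)*176)/(-695634) = ((-52/86*156)*176)/(-695634) = ((-52*1/86*156)*176)*(-1/695634) = (-26/43*156*176)*(-1/695634) = -4056/43*176*(-1/695634) = -713856/43*(-1/695634) = 118976/4985377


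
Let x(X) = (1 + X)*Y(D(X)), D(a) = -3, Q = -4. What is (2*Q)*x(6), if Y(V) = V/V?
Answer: -56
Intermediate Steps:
Y(V) = 1
x(X) = 1 + X (x(X) = (1 + X)*1 = 1 + X)
(2*Q)*x(6) = (2*(-4))*(1 + 6) = -8*7 = -56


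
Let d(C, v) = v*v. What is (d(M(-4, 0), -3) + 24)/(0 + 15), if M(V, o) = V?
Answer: 11/5 ≈ 2.2000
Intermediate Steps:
d(C, v) = v²
(d(M(-4, 0), -3) + 24)/(0 + 15) = ((-3)² + 24)/(0 + 15) = (9 + 24)/15 = 33*(1/15) = 11/5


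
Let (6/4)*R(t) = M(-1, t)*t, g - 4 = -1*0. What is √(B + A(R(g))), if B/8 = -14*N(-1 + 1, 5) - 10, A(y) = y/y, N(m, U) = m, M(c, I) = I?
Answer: I*√79 ≈ 8.8882*I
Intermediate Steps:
g = 4 (g = 4 - 1*0 = 4 + 0 = 4)
R(t) = 2*t²/3 (R(t) = 2*(t*t)/3 = 2*t²/3)
A(y) = 1
B = -80 (B = 8*(-14*(-1 + 1) - 10) = 8*(-14*0 - 10) = 8*(0 - 10) = 8*(-10) = -80)
√(B + A(R(g))) = √(-80 + 1) = √(-79) = I*√79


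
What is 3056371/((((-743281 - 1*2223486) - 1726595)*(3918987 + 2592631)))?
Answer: -3056371/30561380479716 ≈ -1.0001e-7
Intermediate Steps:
3056371/((((-743281 - 1*2223486) - 1726595)*(3918987 + 2592631))) = 3056371/((((-743281 - 2223486) - 1726595)*6511618)) = 3056371/(((-2966767 - 1726595)*6511618)) = 3056371/((-4693362*6511618)) = 3056371/(-30561380479716) = 3056371*(-1/30561380479716) = -3056371/30561380479716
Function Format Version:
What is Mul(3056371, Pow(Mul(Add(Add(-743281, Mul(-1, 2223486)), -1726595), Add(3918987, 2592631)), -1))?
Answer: Rational(-3056371, 30561380479716) ≈ -1.0001e-7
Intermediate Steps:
Mul(3056371, Pow(Mul(Add(Add(-743281, Mul(-1, 2223486)), -1726595), Add(3918987, 2592631)), -1)) = Mul(3056371, Pow(Mul(Add(Add(-743281, -2223486), -1726595), 6511618), -1)) = Mul(3056371, Pow(Mul(Add(-2966767, -1726595), 6511618), -1)) = Mul(3056371, Pow(Mul(-4693362, 6511618), -1)) = Mul(3056371, Pow(-30561380479716, -1)) = Mul(3056371, Rational(-1, 30561380479716)) = Rational(-3056371, 30561380479716)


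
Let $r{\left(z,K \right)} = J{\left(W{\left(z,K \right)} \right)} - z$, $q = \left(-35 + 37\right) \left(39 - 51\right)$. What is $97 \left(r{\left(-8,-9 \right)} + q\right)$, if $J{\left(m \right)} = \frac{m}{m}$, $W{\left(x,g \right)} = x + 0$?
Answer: $-1455$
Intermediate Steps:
$W{\left(x,g \right)} = x$
$J{\left(m \right)} = 1$
$q = -24$ ($q = 2 \left(-12\right) = -24$)
$r{\left(z,K \right)} = 1 - z$
$97 \left(r{\left(-8,-9 \right)} + q\right) = 97 \left(\left(1 - -8\right) - 24\right) = 97 \left(\left(1 + 8\right) - 24\right) = 97 \left(9 - 24\right) = 97 \left(-15\right) = -1455$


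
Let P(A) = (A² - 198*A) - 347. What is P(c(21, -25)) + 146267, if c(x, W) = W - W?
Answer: 145920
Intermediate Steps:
c(x, W) = 0
P(A) = -347 + A² - 198*A
P(c(21, -25)) + 146267 = (-347 + 0² - 198*0) + 146267 = (-347 + 0 + 0) + 146267 = -347 + 146267 = 145920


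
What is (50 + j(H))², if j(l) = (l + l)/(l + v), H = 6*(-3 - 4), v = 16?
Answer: 478864/169 ≈ 2833.5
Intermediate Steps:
H = -42 (H = 6*(-7) = -42)
j(l) = 2*l/(16 + l) (j(l) = (l + l)/(l + 16) = (2*l)/(16 + l) = 2*l/(16 + l))
(50 + j(H))² = (50 + 2*(-42)/(16 - 42))² = (50 + 2*(-42)/(-26))² = (50 + 2*(-42)*(-1/26))² = (50 + 42/13)² = (692/13)² = 478864/169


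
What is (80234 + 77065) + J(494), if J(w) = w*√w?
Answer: 157299 + 494*√494 ≈ 1.6828e+5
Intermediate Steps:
J(w) = w^(3/2)
(80234 + 77065) + J(494) = (80234 + 77065) + 494^(3/2) = 157299 + 494*√494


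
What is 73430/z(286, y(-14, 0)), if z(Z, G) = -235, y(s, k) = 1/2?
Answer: -14686/47 ≈ -312.47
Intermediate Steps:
y(s, k) = ½
73430/z(286, y(-14, 0)) = 73430/(-235) = 73430*(-1/235) = -14686/47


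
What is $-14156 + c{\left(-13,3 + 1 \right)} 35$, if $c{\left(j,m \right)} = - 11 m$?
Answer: $-15696$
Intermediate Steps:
$-14156 + c{\left(-13,3 + 1 \right)} 35 = -14156 + - 11 \left(3 + 1\right) 35 = -14156 + \left(-11\right) 4 \cdot 35 = -14156 - 1540 = -15696$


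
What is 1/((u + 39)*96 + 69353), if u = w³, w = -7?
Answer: 1/40169 ≈ 2.4895e-5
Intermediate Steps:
u = -343 (u = (-7)³ = -343)
1/((u + 39)*96 + 69353) = 1/((-343 + 39)*96 + 69353) = 1/(-304*96 + 69353) = 1/(-29184 + 69353) = 1/40169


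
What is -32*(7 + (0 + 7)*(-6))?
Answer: 1120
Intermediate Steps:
-32*(7 + (0 + 7)*(-6)) = -32*(7 + 7*(-6)) = -32*(7 - 42) = -32*(-35) = 1120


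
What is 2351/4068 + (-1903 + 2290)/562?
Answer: 1447789/1143108 ≈ 1.2665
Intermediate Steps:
2351/4068 + (-1903 + 2290)/562 = 2351*(1/4068) + 387*(1/562) = 2351/4068 + 387/562 = 1447789/1143108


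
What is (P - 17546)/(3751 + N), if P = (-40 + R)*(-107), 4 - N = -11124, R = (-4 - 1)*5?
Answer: -10591/14879 ≈ -0.71181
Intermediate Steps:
R = -25 (R = -5*5 = -25)
N = 11128 (N = 4 - 1*(-11124) = 4 + 11124 = 11128)
P = 6955 (P = (-40 - 25)*(-107) = -65*(-107) = 6955)
(P - 17546)/(3751 + N) = (6955 - 17546)/(3751 + 11128) = -10591/14879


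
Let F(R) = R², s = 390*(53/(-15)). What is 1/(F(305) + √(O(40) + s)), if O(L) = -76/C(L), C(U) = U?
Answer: 930250/86536520049 - I*√137990/86536520049 ≈ 1.075e-5 - 4.2926e-9*I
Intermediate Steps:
s = -1378 (s = 390*(53*(-1/15)) = 390*(-53/15) = -1378)
O(L) = -76/L
1/(F(305) + √(O(40) + s)) = 1/(305² + √(-76/40 - 1378)) = 1/(93025 + √(-76*1/40 - 1378)) = 1/(93025 + √(-19/10 - 1378)) = 1/(93025 + √(-13799/10)) = 1/(93025 + I*√137990/10)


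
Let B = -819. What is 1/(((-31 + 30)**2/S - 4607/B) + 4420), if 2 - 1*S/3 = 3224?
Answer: 879606/3892806347 ≈ 0.00022596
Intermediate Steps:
S = -9666 (S = 6 - 3*3224 = 6 - 9672 = -9666)
1/(((-31 + 30)**2/S - 4607/B) + 4420) = 1/(((-31 + 30)**2/(-9666) - 4607/(-819)) + 4420) = 1/(((-1)**2*(-1/9666) - 4607*(-1/819)) + 4420) = 1/((1*(-1/9666) + 4607/819) + 4420) = 1/((-1/9666 + 4607/819) + 4420) = 1/(4947827/879606 + 4420) = 1/(3892806347/879606) = 879606/3892806347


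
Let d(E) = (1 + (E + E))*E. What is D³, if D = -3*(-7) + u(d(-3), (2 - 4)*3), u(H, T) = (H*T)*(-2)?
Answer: 8120601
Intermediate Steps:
d(E) = E*(1 + 2*E) (d(E) = (1 + 2*E)*E = E*(1 + 2*E))
u(H, T) = -2*H*T
D = 201 (D = -3*(-7) - 2*(-3*(1 + 2*(-3)))*(2 - 4)*3 = 21 - 2*(-3*(1 - 6))*(-2*3) = 21 - 2*(-3*(-5))*(-6) = 21 - 2*15*(-6) = 21 + 180 = 201)
D³ = 201³ = 8120601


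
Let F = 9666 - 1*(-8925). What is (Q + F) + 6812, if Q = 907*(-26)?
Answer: 1821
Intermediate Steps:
F = 18591 (F = 9666 + 8925 = 18591)
Q = -23582
(Q + F) + 6812 = (-23582 + 18591) + 6812 = -4991 + 6812 = 1821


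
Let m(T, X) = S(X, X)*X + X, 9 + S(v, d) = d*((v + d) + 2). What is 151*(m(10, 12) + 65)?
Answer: 560663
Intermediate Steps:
S(v, d) = -9 + d*(2 + d + v) (S(v, d) = -9 + d*((v + d) + 2) = -9 + d*((d + v) + 2) = -9 + d*(2 + d + v))
m(T, X) = X + X*(-9 + 2*X + 2*X²) (m(T, X) = (-9 + X² + 2*X + X*X)*X + X = (-9 + X² + 2*X + X²)*X + X = (-9 + 2*X + 2*X²)*X + X = X*(-9 + 2*X + 2*X²) + X = X + X*(-9 + 2*X + 2*X²))
151*(m(10, 12) + 65) = 151*(2*12*(-4 + 12 + 12²) + 65) = 151*(2*12*(-4 + 12 + 144) + 65) = 151*(2*12*152 + 65) = 151*(3648 + 65) = 151*3713 = 560663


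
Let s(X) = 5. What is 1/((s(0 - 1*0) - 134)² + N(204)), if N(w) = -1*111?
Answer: 1/16530 ≈ 6.0496e-5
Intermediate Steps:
N(w) = -111
1/((s(0 - 1*0) - 134)² + N(204)) = 1/((5 - 134)² - 111) = 1/((-129)² - 111) = 1/(16641 - 111) = 1/16530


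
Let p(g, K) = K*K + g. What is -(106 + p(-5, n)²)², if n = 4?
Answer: -51529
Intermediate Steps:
p(g, K) = g + K² (p(g, K) = K² + g = g + K²)
-(106 + p(-5, n)²)² = -(106 + (-5 + 4²)²)² = -(106 + (-5 + 16)²)² = -(106 + 11²)² = -(106 + 121)² = -1*227² = -1*51529 = -51529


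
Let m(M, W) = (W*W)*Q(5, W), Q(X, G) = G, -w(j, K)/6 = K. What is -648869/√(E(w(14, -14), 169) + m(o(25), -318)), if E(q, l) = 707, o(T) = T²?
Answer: 648869*I*√1286269/6431345 ≈ 114.43*I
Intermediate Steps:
w(j, K) = -6*K
m(M, W) = W³ (m(M, W) = (W*W)*W = W²*W = W³)
-648869/√(E(w(14, -14), 169) + m(o(25), -318)) = -648869/√(707 + (-318)³) = -648869/√(707 - 32157432) = -648869*(-I*√1286269/6431345) = -(-648869)*I*√1286269/6431345 = 648869*I*√1286269/6431345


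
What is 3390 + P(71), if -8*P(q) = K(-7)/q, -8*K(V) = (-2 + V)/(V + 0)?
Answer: 107829129/31808 ≈ 3390.0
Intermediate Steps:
K(V) = -(-2 + V)/(8*V) (K(V) = -(-2 + V)/(8*(V + 0)) = -(-2 + V)/(8*V))
P(q) = 9/(448*q) (P(q) = -(⅛)*(2 - 1*(-7))/(-7)/(8*q) = -(⅛)*(-⅐)*(2 + 7)/(8*q) = -(⅛)*(-⅐)*9/(8*q) = -(-9)/(448*q) = 9/(448*q))
3390 + P(71) = 3390 + (9/448)/71 = 3390 + (9/448)*(1/71) = 3390 + 9/31808 = 107829129/31808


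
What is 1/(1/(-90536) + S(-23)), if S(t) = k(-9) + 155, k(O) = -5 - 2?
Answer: 90536/13399327 ≈ 0.0067568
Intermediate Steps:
k(O) = -7
S(t) = 148 (S(t) = -7 + 155 = 148)
1/(1/(-90536) + S(-23)) = 1/(1/(-90536) + 148) = 1/(-1/90536 + 148) = 1/(13399327/90536) = 90536/13399327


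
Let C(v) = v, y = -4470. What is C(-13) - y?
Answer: 4457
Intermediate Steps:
C(-13) - y = -13 - 1*(-4470) = -13 + 4470 = 4457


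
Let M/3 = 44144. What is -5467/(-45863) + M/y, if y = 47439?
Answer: 2111025943/725231619 ≈ 2.9108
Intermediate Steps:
M = 132432 (M = 3*44144 = 132432)
-5467/(-45863) + M/y = -5467/(-45863) + 132432/47439 = -5467*(-1/45863) + 132432*(1/47439) = 5467/45863 + 44144/15813 = 2111025943/725231619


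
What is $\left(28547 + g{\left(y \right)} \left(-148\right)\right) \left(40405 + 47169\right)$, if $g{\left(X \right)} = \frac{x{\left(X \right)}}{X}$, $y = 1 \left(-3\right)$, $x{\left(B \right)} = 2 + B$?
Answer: $\frac{7486963982}{3} \approx 2.4957 \cdot 10^{9}$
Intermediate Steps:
$y = -3$
$g{\left(X \right)} = \frac{2 + X}{X}$
$\left(28547 + g{\left(y \right)} \left(-148\right)\right) \left(40405 + 47169\right) = \left(28547 + \frac{2 - 3}{-3} \left(-148\right)\right) \left(40405 + 47169\right) = \left(28547 + \left(- \frac{1}{3}\right) \left(-1\right) \left(-148\right)\right) 87574 = \left(28547 + \frac{1}{3} \left(-148\right)\right) 87574 = \left(28547 - \frac{148}{3}\right) 87574 = \frac{85493}{3} \cdot 87574 = \frac{7486963982}{3}$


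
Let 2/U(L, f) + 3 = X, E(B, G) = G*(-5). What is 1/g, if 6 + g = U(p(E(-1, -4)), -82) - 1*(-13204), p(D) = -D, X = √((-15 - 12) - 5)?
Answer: 67639/892689624 + I*√2/892689624 ≈ 7.577e-5 + 1.5842e-9*I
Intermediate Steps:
E(B, G) = -5*G
X = 4*I*√2 (X = √(-27 - 5) = √(-32) = 4*I*√2 ≈ 5.6569*I)
U(L, f) = 2/(-3 + 4*I*√2)
g = 541112/41 - 8*I*√2/41 (g = -6 + ((-6/41 - 8*I*√2/41) - 1*(-13204)) = -6 + ((-6/41 - 8*I*√2/41) + 13204) = -6 + (541358/41 - 8*I*√2/41) = 541112/41 - 8*I*√2/41 ≈ 13198.0 - 0.27594*I)
1/g = 1/(541112/41 - 8*I*√2/41)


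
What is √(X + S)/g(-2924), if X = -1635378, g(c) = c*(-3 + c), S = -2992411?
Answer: I*√4627789/8558548 ≈ 0.00025135*I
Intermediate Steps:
√(X + S)/g(-2924) = √(-1635378 - 2992411)/((-2924*(-3 - 2924))) = √(-4627789)/((-2924*(-2927))) = (I*√4627789)/8558548 = (I*√4627789)*(1/8558548) = I*√4627789/8558548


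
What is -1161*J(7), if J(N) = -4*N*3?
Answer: 97524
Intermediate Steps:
J(N) = -12*N
-1161*J(7) = -(-13932)*7 = -1161*(-84) = 97524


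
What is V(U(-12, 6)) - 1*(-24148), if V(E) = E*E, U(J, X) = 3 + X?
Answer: 24229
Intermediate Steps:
V(E) = E**2
V(U(-12, 6)) - 1*(-24148) = (3 + 6)**2 - 1*(-24148) = 9**2 + 24148 = 81 + 24148 = 24229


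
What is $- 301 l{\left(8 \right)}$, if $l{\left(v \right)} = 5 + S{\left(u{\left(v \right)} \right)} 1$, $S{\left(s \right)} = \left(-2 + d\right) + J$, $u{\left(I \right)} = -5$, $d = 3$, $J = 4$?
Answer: $-3010$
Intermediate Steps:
$S{\left(s \right)} = 5$ ($S{\left(s \right)} = \left(-2 + 3\right) + 4 = 1 + 4 = 5$)
$l{\left(v \right)} = 10$ ($l{\left(v \right)} = 5 + 5 \cdot 1 = 5 + 5 = 10$)
$- 301 l{\left(8 \right)} = \left(-301\right) 10 = -3010$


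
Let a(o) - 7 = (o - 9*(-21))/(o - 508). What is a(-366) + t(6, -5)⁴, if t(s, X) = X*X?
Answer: 341412545/874 ≈ 3.9063e+5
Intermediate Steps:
t(s, X) = X²
a(o) = 7 + (189 + o)/(-508 + o) (a(o) = 7 + (o - 9*(-21))/(o - 508) = 7 + (o + 189)/(-508 + o) = 7 + (189 + o)/(-508 + o))
a(-366) + t(6, -5)⁴ = (-3367 + 8*(-366))/(-508 - 366) + ((-5)²)⁴ = (-3367 - 2928)/(-874) + 25⁴ = -1/874*(-6295) + 390625 = 6295/874 + 390625 = 341412545/874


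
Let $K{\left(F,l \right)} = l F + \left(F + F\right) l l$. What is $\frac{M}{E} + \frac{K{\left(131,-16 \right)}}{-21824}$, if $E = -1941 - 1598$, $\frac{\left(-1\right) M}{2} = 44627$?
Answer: $\frac{3463567}{155716} \approx 22.243$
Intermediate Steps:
$M = -89254$ ($M = \left(-2\right) 44627 = -89254$)
$K{\left(F,l \right)} = F l + 2 F l^{2}$ ($K{\left(F,l \right)} = F l + 2 F l l = F l + 2 F l^{2}$)
$E = -3539$
$\frac{M}{E} + \frac{K{\left(131,-16 \right)}}{-21824} = - \frac{89254}{-3539} + \frac{131 \left(-16\right) \left(1 + 2 \left(-16\right)\right)}{-21824} = \left(-89254\right) \left(- \frac{1}{3539}\right) + 131 \left(-16\right) \left(1 - 32\right) \left(- \frac{1}{21824}\right) = \frac{89254}{3539} + 131 \left(-16\right) \left(-31\right) \left(- \frac{1}{21824}\right) = \frac{89254}{3539} + 64976 \left(- \frac{1}{21824}\right) = \frac{89254}{3539} - \frac{131}{44} = \frac{3463567}{155716}$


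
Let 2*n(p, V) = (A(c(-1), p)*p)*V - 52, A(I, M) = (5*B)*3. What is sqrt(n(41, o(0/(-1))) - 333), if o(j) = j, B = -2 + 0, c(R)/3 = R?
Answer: I*sqrt(359) ≈ 18.947*I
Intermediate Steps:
c(R) = 3*R
B = -2
A(I, M) = -30 (A(I, M) = (5*(-2))*3 = -10*3 = -30)
n(p, V) = -26 - 15*V*p (n(p, V) = ((-30*p)*V - 52)/2 = (-30*V*p - 52)/2 = (-52 - 30*V*p)/2 = -26 - 15*V*p)
sqrt(n(41, o(0/(-1))) - 333) = sqrt((-26 - 15*0/(-1)*41) - 333) = sqrt((-26 - 15*0*(-1)*41) - 333) = sqrt((-26 - 15*0*41) - 333) = sqrt((-26 + 0) - 333) = sqrt(-26 - 333) = sqrt(-359) = I*sqrt(359)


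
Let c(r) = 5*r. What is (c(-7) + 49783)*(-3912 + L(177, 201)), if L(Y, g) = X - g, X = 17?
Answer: -203767808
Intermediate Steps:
L(Y, g) = 17 - g
(c(-7) + 49783)*(-3912 + L(177, 201)) = (5*(-7) + 49783)*(-3912 + (17 - 1*201)) = (-35 + 49783)*(-3912 + (17 - 201)) = 49748*(-3912 - 184) = 49748*(-4096) = -203767808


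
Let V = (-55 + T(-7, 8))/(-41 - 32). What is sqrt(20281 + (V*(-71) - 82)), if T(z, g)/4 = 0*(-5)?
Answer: sqrt(107355406)/73 ≈ 141.93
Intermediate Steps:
T(z, g) = 0 (T(z, g) = 4*(0*(-5)) = 4*0 = 0)
V = 55/73 (V = (-55 + 0)/(-41 - 32) = -55/(-73) = -55*(-1/73) = 55/73 ≈ 0.75342)
sqrt(20281 + (V*(-71) - 82)) = sqrt(20281 + ((55/73)*(-71) - 82)) = sqrt(20281 + (-3905/73 - 82)) = sqrt(20281 - 9891/73) = sqrt(1470622/73) = sqrt(107355406)/73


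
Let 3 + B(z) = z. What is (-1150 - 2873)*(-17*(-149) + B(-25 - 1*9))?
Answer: -10041408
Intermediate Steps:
B(z) = -3 + z
(-1150 - 2873)*(-17*(-149) + B(-25 - 1*9)) = (-1150 - 2873)*(-17*(-149) + (-3 + (-25 - 1*9))) = -4023*(2533 + (-3 + (-25 - 9))) = -4023*(2533 + (-3 - 34)) = -4023*(2533 - 37) = -4023*2496 = -10041408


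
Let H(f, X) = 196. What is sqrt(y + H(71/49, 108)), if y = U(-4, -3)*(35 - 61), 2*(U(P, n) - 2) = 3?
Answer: sqrt(105) ≈ 10.247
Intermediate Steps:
U(P, n) = 7/2 (U(P, n) = 2 + (1/2)*3 = 2 + 3/2 = 7/2)
y = -91 (y = 7*(35 - 61)/2 = (7/2)*(-26) = -91)
sqrt(y + H(71/49, 108)) = sqrt(-91 + 196) = sqrt(105)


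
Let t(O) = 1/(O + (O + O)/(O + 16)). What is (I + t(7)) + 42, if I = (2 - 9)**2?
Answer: 15948/175 ≈ 91.131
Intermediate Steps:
t(O) = 1/(O + 2*O/(16 + O)) (t(O) = 1/(O + (2*O)/(16 + O)) = 1/(O + 2*O/(16 + O)))
I = 49 (I = (-7)**2 = 49)
(I + t(7)) + 42 = (49 + (16 + 7)/(7*(18 + 7))) + 42 = (49 + (1/7)*23/25) + 42 = (49 + (1/7)*(1/25)*23) + 42 = (49 + 23/175) + 42 = 8598/175 + 42 = 15948/175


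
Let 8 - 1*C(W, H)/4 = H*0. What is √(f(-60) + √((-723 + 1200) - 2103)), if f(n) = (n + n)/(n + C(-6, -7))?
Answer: √(210 + 49*I*√1626)/7 ≈ 4.7348 + 4.2582*I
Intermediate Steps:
C(W, H) = 32 (C(W, H) = 32 - 4*H*0 = 32 - 4*0 = 32 + 0 = 32)
f(n) = 2*n/(32 + n) (f(n) = (n + n)/(n + 32) = (2*n)/(32 + n) = 2*n/(32 + n))
√(f(-60) + √((-723 + 1200) - 2103)) = √(2*(-60)/(32 - 60) + √((-723 + 1200) - 2103)) = √(2*(-60)/(-28) + √(477 - 2103)) = √(2*(-60)*(-1/28) + √(-1626)) = √(30/7 + I*√1626)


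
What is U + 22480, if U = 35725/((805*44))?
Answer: 159255465/7084 ≈ 22481.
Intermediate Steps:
U = 7145/7084 (U = 35725/35420 = 35725*(1/35420) = 7145/7084 ≈ 1.0086)
U + 22480 = 7145/7084 + 22480 = 159255465/7084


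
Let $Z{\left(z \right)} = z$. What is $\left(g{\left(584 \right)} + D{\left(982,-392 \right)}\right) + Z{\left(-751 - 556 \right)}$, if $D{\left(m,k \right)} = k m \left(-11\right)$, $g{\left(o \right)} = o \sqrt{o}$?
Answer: $4233077 + 1168 \sqrt{146} \approx 4.2472 \cdot 10^{6}$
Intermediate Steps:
$g{\left(o \right)} = o^{\frac{3}{2}}$
$D{\left(m,k \right)} = - 11 k m$
$\left(g{\left(584 \right)} + D{\left(982,-392 \right)}\right) + Z{\left(-751 - 556 \right)} = \left(584^{\frac{3}{2}} - \left(-4312\right) 982\right) - 1307 = \left(1168 \sqrt{146} + 4234384\right) - 1307 = \left(4234384 + 1168 \sqrt{146}\right) - 1307 = 4233077 + 1168 \sqrt{146}$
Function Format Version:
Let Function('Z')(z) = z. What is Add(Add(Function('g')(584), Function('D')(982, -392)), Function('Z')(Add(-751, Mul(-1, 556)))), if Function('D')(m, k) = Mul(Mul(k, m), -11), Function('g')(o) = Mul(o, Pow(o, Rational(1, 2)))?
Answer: Add(4233077, Mul(1168, Pow(146, Rational(1, 2)))) ≈ 4.2472e+6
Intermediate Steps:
Function('g')(o) = Pow(o, Rational(3, 2))
Function('D')(m, k) = Mul(-11, k, m)
Add(Add(Function('g')(584), Function('D')(982, -392)), Function('Z')(Add(-751, Mul(-1, 556)))) = Add(Add(Pow(584, Rational(3, 2)), Mul(-11, -392, 982)), Add(-751, Mul(-1, 556))) = Add(Add(Mul(1168, Pow(146, Rational(1, 2))), 4234384), Add(-751, -556)) = Add(Add(4234384, Mul(1168, Pow(146, Rational(1, 2)))), -1307) = Add(4233077, Mul(1168, Pow(146, Rational(1, 2))))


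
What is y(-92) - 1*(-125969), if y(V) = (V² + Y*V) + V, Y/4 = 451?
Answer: -31627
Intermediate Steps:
Y = 1804 (Y = 4*451 = 1804)
y(V) = V² + 1805*V (y(V) = (V² + 1804*V) + V = V² + 1805*V)
y(-92) - 1*(-125969) = -92*(1805 - 92) - 1*(-125969) = -92*1713 + 125969 = -157596 + 125969 = -31627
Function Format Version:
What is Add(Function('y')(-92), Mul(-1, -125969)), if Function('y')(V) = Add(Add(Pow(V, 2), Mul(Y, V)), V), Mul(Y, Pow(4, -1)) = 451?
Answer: -31627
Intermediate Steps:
Y = 1804 (Y = Mul(4, 451) = 1804)
Function('y')(V) = Add(Pow(V, 2), Mul(1805, V)) (Function('y')(V) = Add(Add(Pow(V, 2), Mul(1804, V)), V) = Add(Pow(V, 2), Mul(1805, V)))
Add(Function('y')(-92), Mul(-1, -125969)) = Add(Mul(-92, Add(1805, -92)), Mul(-1, -125969)) = Add(Mul(-92, 1713), 125969) = Add(-157596, 125969) = -31627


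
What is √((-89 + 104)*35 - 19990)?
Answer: I*√19465 ≈ 139.52*I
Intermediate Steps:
√((-89 + 104)*35 - 19990) = √(15*35 - 19990) = √(525 - 19990) = √(-19465) = I*√19465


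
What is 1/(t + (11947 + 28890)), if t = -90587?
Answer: -1/49750 ≈ -2.0101e-5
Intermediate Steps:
1/(t + (11947 + 28890)) = 1/(-90587 + (11947 + 28890)) = 1/(-90587 + 40837) = 1/(-49750) = -1/49750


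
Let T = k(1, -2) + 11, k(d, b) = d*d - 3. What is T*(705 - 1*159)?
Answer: 4914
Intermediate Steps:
k(d, b) = -3 + d**2 (k(d, b) = d**2 - 3 = -3 + d**2)
T = 9 (T = (-3 + 1**2) + 11 = (-3 + 1) + 11 = -2 + 11 = 9)
T*(705 - 1*159) = 9*(705 - 1*159) = 9*(705 - 159) = 9*546 = 4914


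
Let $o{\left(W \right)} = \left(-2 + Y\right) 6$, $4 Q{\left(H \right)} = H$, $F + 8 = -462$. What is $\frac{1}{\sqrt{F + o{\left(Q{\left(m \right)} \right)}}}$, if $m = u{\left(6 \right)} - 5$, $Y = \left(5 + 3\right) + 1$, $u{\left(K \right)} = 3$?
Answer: $- \frac{i \sqrt{107}}{214} \approx - 0.048337 i$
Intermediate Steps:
$Y = 9$ ($Y = 8 + 1 = 9$)
$F = -470$ ($F = -8 - 462 = -470$)
$m = -2$ ($m = 3 - 5 = -2$)
$Q{\left(H \right)} = \frac{H}{4}$
$o{\left(W \right)} = 42$ ($o{\left(W \right)} = \left(-2 + 9\right) 6 = 7 \cdot 6 = 42$)
$\frac{1}{\sqrt{F + o{\left(Q{\left(m \right)} \right)}}} = \frac{1}{\sqrt{-470 + 42}} = \frac{1}{\sqrt{-428}} = \frac{1}{2 i \sqrt{107}} = - \frac{i \sqrt{107}}{214}$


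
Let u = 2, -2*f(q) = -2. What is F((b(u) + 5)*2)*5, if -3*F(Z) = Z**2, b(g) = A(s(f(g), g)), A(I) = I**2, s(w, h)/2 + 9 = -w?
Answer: -1093500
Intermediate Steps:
f(q) = 1 (f(q) = -1/2*(-2) = 1)
s(w, h) = -18 - 2*w (s(w, h) = -18 + 2*(-w) = -18 - 2*w)
b(g) = 400 (b(g) = (-18 - 2*1)**2 = (-18 - 2)**2 = (-20)**2 = 400)
F(Z) = -Z**2/3
F((b(u) + 5)*2)*5 = -4*(400 + 5)**2/3*5 = -(405*2)**2/3*5 = -1/3*810**2*5 = -1/3*656100*5 = -218700*5 = -1093500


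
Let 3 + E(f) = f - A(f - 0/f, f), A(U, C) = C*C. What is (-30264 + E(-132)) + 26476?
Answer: -21347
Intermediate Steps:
A(U, C) = C²
E(f) = -3 + f - f² (E(f) = -3 + (f - f²) = -3 + f - f²)
(-30264 + E(-132)) + 26476 = (-30264 + (-3 - 132 - 1*(-132)²)) + 26476 = (-30264 + (-3 - 132 - 1*17424)) + 26476 = (-30264 + (-3 - 132 - 17424)) + 26476 = (-30264 - 17559) + 26476 = -47823 + 26476 = -21347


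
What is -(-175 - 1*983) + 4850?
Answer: 6008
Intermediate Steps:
-(-175 - 1*983) + 4850 = -(-175 - 983) + 4850 = -1*(-1158) + 4850 = 1158 + 4850 = 6008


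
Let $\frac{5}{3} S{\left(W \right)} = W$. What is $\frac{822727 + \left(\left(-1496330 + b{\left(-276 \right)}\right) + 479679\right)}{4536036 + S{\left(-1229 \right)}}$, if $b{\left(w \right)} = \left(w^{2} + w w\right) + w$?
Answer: $- \frac{209240}{22676493} \approx -0.0092272$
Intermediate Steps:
$b{\left(w \right)} = w + 2 w^{2}$ ($b{\left(w \right)} = \left(w^{2} + w^{2}\right) + w = 2 w^{2} + w = w + 2 w^{2}$)
$S{\left(W \right)} = \frac{3 W}{5}$
$\frac{822727 + \left(\left(-1496330 + b{\left(-276 \right)}\right) + 479679\right)}{4536036 + S{\left(-1229 \right)}} = \frac{822727 - \left(1016651 + 276 \left(1 + 2 \left(-276\right)\right)\right)}{4536036 + \frac{3}{5} \left(-1229\right)} = \frac{822727 - \left(1016651 + 276 \left(1 - 552\right)\right)}{4536036 - \frac{3687}{5}} = \frac{822727 + \left(\left(-1496330 - -152076\right) + 479679\right)}{\frac{22676493}{5}} = \left(822727 + \left(\left(-1496330 + 152076\right) + 479679\right)\right) \frac{5}{22676493} = \left(822727 + \left(-1344254 + 479679\right)\right) \frac{5}{22676493} = \left(822727 - 864575\right) \frac{5}{22676493} = \left(-41848\right) \frac{5}{22676493} = - \frac{209240}{22676493}$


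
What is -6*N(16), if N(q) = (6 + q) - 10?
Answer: -72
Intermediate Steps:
N(q) = -4 + q
-6*N(16) = -6*(-4 + 16) = -6*12 = -72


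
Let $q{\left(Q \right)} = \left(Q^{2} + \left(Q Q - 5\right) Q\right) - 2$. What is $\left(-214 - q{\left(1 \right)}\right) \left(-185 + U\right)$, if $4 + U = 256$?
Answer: $-14003$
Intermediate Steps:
$U = 252$ ($U = -4 + 256 = 252$)
$q{\left(Q \right)} = -2 + Q^{2} + Q \left(-5 + Q^{2}\right)$ ($q{\left(Q \right)} = \left(Q^{2} + \left(Q^{2} - 5\right) Q\right) - 2 = \left(Q^{2} + \left(-5 + Q^{2}\right) Q\right) - 2 = \left(Q^{2} + Q \left(-5 + Q^{2}\right)\right) - 2 = -2 + Q^{2} + Q \left(-5 + Q^{2}\right)$)
$\left(-214 - q{\left(1 \right)}\right) \left(-185 + U\right) = \left(-214 - \left(-2 + 1^{2} + 1^{3} - 5\right)\right) \left(-185 + 252\right) = \left(-214 - \left(-2 + 1 + 1 - 5\right)\right) 67 = \left(-214 - -5\right) 67 = \left(-214 + 5\right) 67 = \left(-209\right) 67 = -14003$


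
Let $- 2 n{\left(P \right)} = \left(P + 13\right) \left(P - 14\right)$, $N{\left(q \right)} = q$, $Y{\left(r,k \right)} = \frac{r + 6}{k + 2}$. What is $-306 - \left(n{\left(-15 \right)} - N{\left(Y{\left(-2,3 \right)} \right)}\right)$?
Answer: $- \frac{1381}{5} \approx -276.2$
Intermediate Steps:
$Y{\left(r,k \right)} = \frac{6 + r}{2 + k}$
$n{\left(P \right)} = - \frac{\left(-14 + P\right) \left(13 + P\right)}{2}$ ($n{\left(P \right)} = - \frac{\left(P + 13\right) \left(P - 14\right)}{2} = - \frac{\left(13 + P\right) \left(-14 + P\right)}{2} = - \frac{\left(-14 + P\right) \left(13 + P\right)}{2}$)
$-306 - \left(n{\left(-15 \right)} - N{\left(Y{\left(-2,3 \right)} \right)}\right) = -306 - \left(\left(91 + \frac{1}{2} \left(-15\right) - \frac{\left(-15\right)^{2}}{2}\right) - \frac{6 - 2}{2 + 3}\right) = -306 - \left(\left(91 - \frac{15}{2} - \frac{225}{2}\right) - \frac{1}{5} \cdot 4\right) = -306 - \left(-29 - \frac{4}{5}\right) = -306 - - \frac{149}{5} = -306 + \frac{149}{5} = - \frac{1381}{5}$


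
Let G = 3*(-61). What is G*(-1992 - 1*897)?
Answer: 528687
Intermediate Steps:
G = -183
G*(-1992 - 1*897) = -183*(-1992 - 1*897) = -183*(-1992 - 897) = -183*(-2889) = 528687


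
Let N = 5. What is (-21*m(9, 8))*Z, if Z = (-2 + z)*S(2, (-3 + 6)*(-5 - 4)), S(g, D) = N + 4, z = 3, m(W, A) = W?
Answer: -1701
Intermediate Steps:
S(g, D) = 9 (S(g, D) = 5 + 4 = 9)
Z = 9 (Z = (-2 + 3)*9 = 1*9 = 9)
(-21*m(9, 8))*Z = -21*9*9 = -189*9 = -1701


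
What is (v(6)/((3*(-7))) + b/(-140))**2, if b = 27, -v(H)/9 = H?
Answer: 110889/19600 ≈ 5.6576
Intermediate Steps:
v(H) = -9*H
(v(6)/((3*(-7))) + b/(-140))**2 = ((-9*6)/((3*(-7))) + 27/(-140))**2 = (-54/(-21) + 27*(-1/140))**2 = (-54*(-1/21) - 27/140)**2 = (18/7 - 27/140)**2 = (333/140)**2 = 110889/19600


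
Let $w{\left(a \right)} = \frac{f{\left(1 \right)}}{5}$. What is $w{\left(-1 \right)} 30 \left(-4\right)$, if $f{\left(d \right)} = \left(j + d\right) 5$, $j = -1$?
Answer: $0$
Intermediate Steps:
$f{\left(d \right)} = -5 + 5 d$ ($f{\left(d \right)} = \left(-1 + d\right) 5 = -5 + 5 d$)
$w{\left(a \right)} = 0$ ($w{\left(a \right)} = \frac{-5 + 5 \cdot 1}{5} = \left(-5 + 5\right) \frac{1}{5} = 0 \cdot \frac{1}{5} = 0$)
$w{\left(-1 \right)} 30 \left(-4\right) = 0 \cdot 30 \left(-4\right) = 0 \left(-4\right) = 0$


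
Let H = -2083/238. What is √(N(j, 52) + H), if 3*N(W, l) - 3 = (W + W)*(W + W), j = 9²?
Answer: 3*√55009178/238 ≈ 93.489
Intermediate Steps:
H = -2083/238 (H = -2083*1/238 = -2083/238 ≈ -8.7521)
j = 81
N(W, l) = 1 + 4*W²/3 (N(W, l) = 1 + ((W + W)*(W + W))/3 = 1 + ((2*W)*(2*W))/3 = 1 + (4*W²)/3 = 1 + 4*W²/3)
√(N(j, 52) + H) = √((1 + (4/3)*81²) - 2083/238) = √((1 + (4/3)*6561) - 2083/238) = √((1 + 8748) - 2083/238) = √(8749 - 2083/238) = √(2080179/238) = 3*√55009178/238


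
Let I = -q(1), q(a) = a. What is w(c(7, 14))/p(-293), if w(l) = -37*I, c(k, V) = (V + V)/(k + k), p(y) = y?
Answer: -37/293 ≈ -0.12628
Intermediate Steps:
c(k, V) = V/k (c(k, V) = (2*V)/((2*k)) = (2*V)*(1/(2*k)) = V/k)
I = -1 (I = -1*1 = -1)
w(l) = 37 (w(l) = -37*(-1) = 37)
w(c(7, 14))/p(-293) = 37/(-293) = 37*(-1/293) = -37/293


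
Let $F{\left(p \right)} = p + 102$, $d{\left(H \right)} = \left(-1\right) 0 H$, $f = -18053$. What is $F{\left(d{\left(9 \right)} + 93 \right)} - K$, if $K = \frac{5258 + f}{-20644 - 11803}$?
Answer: $\frac{6314370}{32447} \approx 194.61$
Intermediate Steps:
$d{\left(H \right)} = 0$ ($d{\left(H \right)} = 0 H = 0$)
$F{\left(p \right)} = 102 + p$
$K = \frac{12795}{32447}$ ($K = \frac{5258 - 18053}{-20644 - 11803} = - \frac{12795}{-32447} = \left(-12795\right) \left(- \frac{1}{32447}\right) = \frac{12795}{32447} \approx 0.39434$)
$F{\left(d{\left(9 \right)} + 93 \right)} - K = \left(102 + \left(0 + 93\right)\right) - \frac{12795}{32447} = \left(102 + 93\right) - \frac{12795}{32447} = 195 - \frac{12795}{32447} = \frac{6314370}{32447}$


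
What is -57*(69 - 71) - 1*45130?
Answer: -45016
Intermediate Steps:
-57*(69 - 71) - 1*45130 = -57*(-2) - 45130 = 114 - 45130 = -45016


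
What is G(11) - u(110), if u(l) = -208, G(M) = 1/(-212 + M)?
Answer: 41807/201 ≈ 208.00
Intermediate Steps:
G(11) - u(110) = 1/(-212 + 11) - 1*(-208) = 1/(-201) + 208 = -1/201 + 208 = 41807/201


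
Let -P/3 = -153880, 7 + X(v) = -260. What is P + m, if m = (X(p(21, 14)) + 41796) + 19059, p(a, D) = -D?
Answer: 522228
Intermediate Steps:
X(v) = -267 (X(v) = -7 - 260 = -267)
P = 461640 (P = -3*(-153880) = 461640)
m = 60588 (m = (-267 + 41796) + 19059 = 41529 + 19059 = 60588)
P + m = 461640 + 60588 = 522228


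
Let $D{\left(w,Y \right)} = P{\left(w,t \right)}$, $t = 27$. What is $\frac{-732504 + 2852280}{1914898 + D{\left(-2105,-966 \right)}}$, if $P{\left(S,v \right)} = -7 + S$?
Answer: $\frac{1059888}{956393} \approx 1.1082$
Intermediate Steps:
$D{\left(w,Y \right)} = -7 + w$
$\frac{-732504 + 2852280}{1914898 + D{\left(-2105,-966 \right)}} = \frac{-732504 + 2852280}{1914898 - 2112} = \frac{2119776}{1914898 - 2112} = \frac{2119776}{1912786} = 2119776 \cdot \frac{1}{1912786} = \frac{1059888}{956393}$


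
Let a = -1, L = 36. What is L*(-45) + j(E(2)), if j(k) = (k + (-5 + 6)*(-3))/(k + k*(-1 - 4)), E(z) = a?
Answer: -1621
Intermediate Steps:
E(z) = -1
j(k) = -(-3 + k)/(4*k) (j(k) = (k + 1*(-3))/(k + k*(-5)) = (k - 3)/(k - 5*k) = (-3 + k)/((-4*k)) = (-3 + k)*(-1/(4*k)) = -(-3 + k)/(4*k))
L*(-45) + j(E(2)) = 36*(-45) + (¼)*(3 - 1*(-1))/(-1) = -1620 + (¼)*(-1)*(3 + 1) = -1620 + (¼)*(-1)*4 = -1620 - 1 = -1621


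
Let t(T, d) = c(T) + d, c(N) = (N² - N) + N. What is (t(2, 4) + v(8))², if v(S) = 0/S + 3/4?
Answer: 1225/16 ≈ 76.563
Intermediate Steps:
c(N) = N²
t(T, d) = d + T² (t(T, d) = T² + d = d + T²)
v(S) = ¾ (v(S) = 0 + 3*(¼) = 0 + ¾ = ¾)
(t(2, 4) + v(8))² = ((4 + 2²) + ¾)² = ((4 + 4) + ¾)² = (8 + ¾)² = (35/4)² = 1225/16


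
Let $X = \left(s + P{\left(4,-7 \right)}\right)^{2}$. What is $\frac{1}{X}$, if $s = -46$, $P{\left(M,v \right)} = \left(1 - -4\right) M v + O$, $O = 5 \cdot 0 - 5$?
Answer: $\frac{1}{36481} \approx 2.7412 \cdot 10^{-5}$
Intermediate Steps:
$O = -5$ ($O = 0 - 5 = -5$)
$P{\left(M,v \right)} = -5 + 5 M v$ ($P{\left(M,v \right)} = \left(1 - -4\right) M v - 5 = \left(1 + 4\right) M v - 5 = 5 M v - 5 = -5 + 5 M v$)
$X = 36481$ ($X = \left(-46 + \left(-5 + 5 \cdot 4 \left(-7\right)\right)\right)^{2} = \left(-46 - 145\right)^{2} = \left(-191\right)^{2} = 36481$)
$\frac{1}{X} = \frac{1}{36481}$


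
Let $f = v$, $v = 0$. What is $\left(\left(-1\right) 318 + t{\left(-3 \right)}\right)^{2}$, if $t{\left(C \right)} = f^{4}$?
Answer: $101124$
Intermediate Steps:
$f = 0$
$t{\left(C \right)} = 0$ ($t{\left(C \right)} = 0^{4} = 0$)
$\left(\left(-1\right) 318 + t{\left(-3 \right)}\right)^{2} = \left(\left(-1\right) 318 + 0\right)^{2} = \left(-318 + 0\right)^{2} = \left(-318\right)^{2} = 101124$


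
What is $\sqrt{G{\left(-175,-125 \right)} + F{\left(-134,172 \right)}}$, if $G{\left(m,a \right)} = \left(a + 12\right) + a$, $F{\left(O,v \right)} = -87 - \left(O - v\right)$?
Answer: $i \sqrt{19} \approx 4.3589 i$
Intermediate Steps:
$F{\left(O,v \right)} = -87 + v - O$
$G{\left(m,a \right)} = 12 + 2 a$ ($G{\left(m,a \right)} = \left(12 + a\right) + a = 12 + 2 a$)
$\sqrt{G{\left(-175,-125 \right)} + F{\left(-134,172 \right)}} = \sqrt{\left(12 + 2 \left(-125\right)\right) - -219} = \sqrt{\left(12 - 250\right) + \left(-87 + 172 + 134\right)} = \sqrt{-238 + 219} = \sqrt{-19} = i \sqrt{19}$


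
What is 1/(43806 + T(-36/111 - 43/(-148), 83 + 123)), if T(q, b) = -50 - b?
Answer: 1/43550 ≈ 2.2962e-5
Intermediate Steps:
1/(43806 + T(-36/111 - 43/(-148), 83 + 123)) = 1/(43806 + (-50 - (83 + 123))) = 1/(43806 + (-50 - 1*206)) = 1/(43806 + (-50 - 206)) = 1/(43806 - 256) = 1/43550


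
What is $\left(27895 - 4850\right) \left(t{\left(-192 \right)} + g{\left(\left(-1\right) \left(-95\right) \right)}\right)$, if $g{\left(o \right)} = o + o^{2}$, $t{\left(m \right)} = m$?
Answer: $205745760$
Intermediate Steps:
$\left(27895 - 4850\right) \left(t{\left(-192 \right)} + g{\left(\left(-1\right) \left(-95\right) \right)}\right) = \left(27895 - 4850\right) \left(-192 + \left(-1\right) \left(-95\right) \left(1 - -95\right)\right) = 23045 \left(-192 + 95 \left(1 + 95\right)\right) = 23045 \left(-192 + 95 \cdot 96\right) = 23045 \left(-192 + 9120\right) = 23045 \cdot 8928 = 205745760$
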